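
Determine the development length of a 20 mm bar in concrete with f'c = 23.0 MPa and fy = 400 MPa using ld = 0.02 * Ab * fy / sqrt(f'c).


Ab = pi * 20^2 / 4 = 314.159 mm2
ld = 0.02 * 314.159 * 400 / sqrt(23.0)
= 524.1 mm

524.1


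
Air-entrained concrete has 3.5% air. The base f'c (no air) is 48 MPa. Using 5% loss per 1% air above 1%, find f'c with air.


Strength loss = (3.5 - 1) * 5 = 12.5%
f'c = 48 * (1 - 12.5/100)
= 42.0 MPa

42.0


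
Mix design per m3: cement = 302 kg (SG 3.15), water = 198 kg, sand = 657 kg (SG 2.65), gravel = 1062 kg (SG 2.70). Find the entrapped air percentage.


Vol cement = 302 / (3.15 * 1000) = 0.095873 m3
Vol water = 198 / 1000 = 0.198 m3
Vol sand = 657 / (2.65 * 1000) = 0.247925 m3
Vol gravel = 1062 / (2.70 * 1000) = 0.393333 m3
Total solid + water volume = 0.935131 m3
Air = (1 - 0.935131) * 100 = 6.49%

6.49


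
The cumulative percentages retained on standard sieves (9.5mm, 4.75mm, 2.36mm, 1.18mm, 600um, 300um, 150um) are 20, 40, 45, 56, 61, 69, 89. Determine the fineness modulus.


FM = sum(cumulative % retained) / 100
= 380 / 100
= 3.8

3.8


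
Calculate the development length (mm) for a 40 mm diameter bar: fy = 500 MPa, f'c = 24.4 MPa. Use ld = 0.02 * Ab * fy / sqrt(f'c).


Ab = pi * 40^2 / 4 = 1256.637 mm2
ld = 0.02 * 1256.637 * 500 / sqrt(24.4)
= 2544.0 mm

2544.0


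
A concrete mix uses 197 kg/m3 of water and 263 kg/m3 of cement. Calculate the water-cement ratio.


w/c = water / cement
w/c = 197 / 263 = 0.749

0.749


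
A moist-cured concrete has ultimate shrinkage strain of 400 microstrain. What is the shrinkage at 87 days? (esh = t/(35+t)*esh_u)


esh(87) = 87 / (35 + 87) * 400
= 87 / 122 * 400
= 285.2 microstrain

285.2


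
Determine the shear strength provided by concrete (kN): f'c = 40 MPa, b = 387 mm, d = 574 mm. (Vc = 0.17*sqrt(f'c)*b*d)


Vc = 0.17 * sqrt(40) * 387 * 574 / 1000
= 238.84 kN

238.84


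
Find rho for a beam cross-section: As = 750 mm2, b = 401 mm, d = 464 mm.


rho = As / (b * d)
= 750 / (401 * 464)
= 0.004

0.004


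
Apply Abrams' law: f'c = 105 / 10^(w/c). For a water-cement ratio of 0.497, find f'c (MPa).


f'c = 105 / 10^0.497
= 105 / 3.141
= 33.43 MPa

33.43


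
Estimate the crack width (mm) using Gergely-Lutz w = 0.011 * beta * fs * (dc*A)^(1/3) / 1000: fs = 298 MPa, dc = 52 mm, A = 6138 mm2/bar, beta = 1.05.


w = 0.011 * beta * fs * (dc * A)^(1/3) / 1000
= 0.011 * 1.05 * 298 * (52 * 6138)^(1/3) / 1000
= 0.235 mm

0.235


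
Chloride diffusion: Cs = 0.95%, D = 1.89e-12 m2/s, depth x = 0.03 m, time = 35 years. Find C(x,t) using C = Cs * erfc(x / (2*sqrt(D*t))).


t_seconds = 35 * 365.25 * 24 * 3600 = 1104516000.0 s
arg = 0.03 / (2 * sqrt(1.89e-12 * 1104516000.0))
= 0.3283
erfc(0.3283) = 0.6424
C = 0.95 * 0.6424 = 0.6103%

0.6103


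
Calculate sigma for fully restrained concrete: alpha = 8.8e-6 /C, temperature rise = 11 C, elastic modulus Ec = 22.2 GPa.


sigma = alpha * dT * Ec
= 8.8e-6 * 11 * 22.2 * 1000
= 2.149 MPa

2.149


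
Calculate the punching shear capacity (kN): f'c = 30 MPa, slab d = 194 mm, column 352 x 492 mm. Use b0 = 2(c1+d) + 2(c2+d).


b0 = 2*(352 + 194) + 2*(492 + 194) = 2464 mm
Vc = 0.33 * sqrt(30) * 2464 * 194 / 1000
= 864.01 kN

864.01


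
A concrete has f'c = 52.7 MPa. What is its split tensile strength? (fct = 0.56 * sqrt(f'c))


fct = 0.56 * sqrt(52.7)
= 0.56 * 7.259
= 4.065 MPa

4.065


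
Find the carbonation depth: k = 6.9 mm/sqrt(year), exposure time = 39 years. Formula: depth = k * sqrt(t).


depth = k * sqrt(t)
= 6.9 * sqrt(39)
= 43.09 mm

43.09


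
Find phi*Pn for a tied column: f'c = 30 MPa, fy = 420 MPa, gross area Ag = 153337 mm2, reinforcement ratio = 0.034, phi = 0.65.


Ast = rho * Ag = 0.034 * 153337 = 5213.458 mm2
phi*Pn = 0.65 * 0.80 * (0.85 * 30 * (153337 - 5213.458) + 420 * 5213.458) / 1000
= 3102.74 kN

3102.74


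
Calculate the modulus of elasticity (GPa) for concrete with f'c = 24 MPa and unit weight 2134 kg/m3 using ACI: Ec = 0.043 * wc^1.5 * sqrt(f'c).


Ec = 0.043 * 2134^1.5 * sqrt(24) / 1000
= 20.77 GPa

20.77


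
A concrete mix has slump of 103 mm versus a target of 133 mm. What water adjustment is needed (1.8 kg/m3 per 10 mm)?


Difference = 133 - 103 = 30 mm
Water adjustment = 30 * 1.8 / 10 = 5.4 kg/m3

5.4


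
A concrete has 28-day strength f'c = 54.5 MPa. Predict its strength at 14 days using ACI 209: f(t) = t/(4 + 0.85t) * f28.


f(14) = 14 / (4 + 0.85 * 14) * 54.5
= 14 / 15.9 * 54.5
= 47.99 MPa

47.99


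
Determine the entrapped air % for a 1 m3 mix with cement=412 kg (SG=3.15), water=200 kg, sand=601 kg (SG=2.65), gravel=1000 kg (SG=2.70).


Vol cement = 412 / (3.15 * 1000) = 0.130794 m3
Vol water = 200 / 1000 = 0.2 m3
Vol sand = 601 / (2.65 * 1000) = 0.226792 m3
Vol gravel = 1000 / (2.70 * 1000) = 0.37037 m3
Total solid + water volume = 0.927956 m3
Air = (1 - 0.927956) * 100 = 7.2%

7.2


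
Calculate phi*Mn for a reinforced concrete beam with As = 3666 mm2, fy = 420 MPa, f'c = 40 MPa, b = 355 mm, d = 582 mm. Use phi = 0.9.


a = As * fy / (0.85 * f'c * b)
= 3666 * 420 / (0.85 * 40 * 355)
= 127.5659 mm
Mn = As * fy * (d - a/2) / 10^6
= 797.9092 kN-m
phi*Mn = 0.9 * 797.9092 = 718.12 kN-m

718.12


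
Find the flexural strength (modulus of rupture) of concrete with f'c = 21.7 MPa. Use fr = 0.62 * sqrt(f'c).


fr = 0.62 * sqrt(21.7)
= 2.888 MPa

2.888


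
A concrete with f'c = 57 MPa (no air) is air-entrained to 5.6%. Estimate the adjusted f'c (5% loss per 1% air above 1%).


Strength loss = (5.6 - 1) * 5 = 23.0%
f'c = 57 * (1 - 23.0/100)
= 43.89 MPa

43.89


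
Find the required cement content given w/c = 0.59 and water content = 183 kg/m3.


Cement = water / (w/c)
= 183 / 0.59
= 310.2 kg/m3

310.2


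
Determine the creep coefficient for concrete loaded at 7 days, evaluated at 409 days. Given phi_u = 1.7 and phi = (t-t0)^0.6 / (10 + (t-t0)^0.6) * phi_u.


dt = 409 - 7 = 402
phi = 402^0.6 / (10 + 402^0.6) * 1.7
= 1.335

1.335


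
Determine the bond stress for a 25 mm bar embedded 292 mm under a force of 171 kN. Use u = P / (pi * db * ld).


u = P / (pi * db * ld)
= 171 * 1000 / (pi * 25 * 292)
= 7.456 MPa

7.456


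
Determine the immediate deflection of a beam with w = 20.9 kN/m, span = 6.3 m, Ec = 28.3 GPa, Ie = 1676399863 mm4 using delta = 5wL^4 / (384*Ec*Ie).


Convert: L = 6.3 m = 6300 mm, Ec = 28.3 GPa = 28300 MPa
delta = 5 * 20.9 * 6300^4 / (384 * 28300 * 1676399863)
= 9.04 mm

9.04


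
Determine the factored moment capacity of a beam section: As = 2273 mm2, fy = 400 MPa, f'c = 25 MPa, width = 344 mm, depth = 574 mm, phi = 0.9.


a = As * fy / (0.85 * f'c * b)
= 2273 * 400 / (0.85 * 25 * 344)
= 124.3776 mm
Mn = As * fy * (d - a/2) / 10^6
= 465.3388 kN-m
phi*Mn = 0.9 * 465.3388 = 418.8 kN-m

418.8


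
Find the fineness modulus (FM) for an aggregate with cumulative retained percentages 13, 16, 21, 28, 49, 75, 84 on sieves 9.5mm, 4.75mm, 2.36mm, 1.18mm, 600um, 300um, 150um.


FM = sum(cumulative % retained) / 100
= 286 / 100
= 2.86

2.86


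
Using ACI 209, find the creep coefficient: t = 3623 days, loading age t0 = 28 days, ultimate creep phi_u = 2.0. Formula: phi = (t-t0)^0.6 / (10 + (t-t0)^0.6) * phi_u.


dt = 3623 - 28 = 3595
phi = 3595^0.6 / (10 + 3595^0.6) * 2.0
= 1.863

1.863


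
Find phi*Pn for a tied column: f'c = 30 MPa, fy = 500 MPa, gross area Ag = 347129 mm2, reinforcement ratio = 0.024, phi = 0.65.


Ast = rho * Ag = 0.024 * 347129 = 8331.096 mm2
phi*Pn = 0.65 * 0.80 * (0.85 * 30 * (347129 - 8331.096) + 500 * 8331.096) / 1000
= 6658.55 kN

6658.55


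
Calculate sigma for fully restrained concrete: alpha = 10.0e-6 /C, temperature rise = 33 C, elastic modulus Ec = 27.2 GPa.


sigma = alpha * dT * Ec
= 10.0e-6 * 33 * 27.2 * 1000
= 8.976 MPa

8.976


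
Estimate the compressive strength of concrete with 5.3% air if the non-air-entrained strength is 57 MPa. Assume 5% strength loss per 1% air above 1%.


Strength loss = (5.3 - 1) * 5 = 21.5%
f'c = 57 * (1 - 21.5/100)
= 44.75 MPa

44.75


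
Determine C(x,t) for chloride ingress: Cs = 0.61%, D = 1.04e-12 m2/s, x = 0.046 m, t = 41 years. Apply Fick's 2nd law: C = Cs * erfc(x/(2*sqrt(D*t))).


t_seconds = 41 * 365.25 * 24 * 3600 = 1293861600.0 s
arg = 0.046 / (2 * sqrt(1.04e-12 * 1293861600.0))
= 0.627
erfc(0.627) = 0.3752
C = 0.61 * 0.3752 = 0.2289%

0.2289


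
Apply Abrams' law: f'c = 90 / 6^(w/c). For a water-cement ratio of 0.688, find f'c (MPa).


f'c = 90 / 6^0.688
= 90 / 3.431
= 26.23 MPa

26.23


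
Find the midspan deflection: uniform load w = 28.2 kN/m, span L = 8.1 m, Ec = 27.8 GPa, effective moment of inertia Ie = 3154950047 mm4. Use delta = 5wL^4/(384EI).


Convert: L = 8.1 m = 8100 mm, Ec = 27.8 GPa = 27800 MPa
delta = 5 * 28.2 * 8100^4 / (384 * 27800 * 3154950047)
= 18.02 mm

18.02


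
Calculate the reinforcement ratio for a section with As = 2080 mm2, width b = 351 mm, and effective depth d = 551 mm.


rho = As / (b * d)
= 2080 / (351 * 551)
= 0.0108

0.0108


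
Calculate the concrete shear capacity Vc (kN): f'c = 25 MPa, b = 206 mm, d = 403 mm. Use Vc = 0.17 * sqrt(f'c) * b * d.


Vc = 0.17 * sqrt(25) * 206 * 403 / 1000
= 70.57 kN

70.57


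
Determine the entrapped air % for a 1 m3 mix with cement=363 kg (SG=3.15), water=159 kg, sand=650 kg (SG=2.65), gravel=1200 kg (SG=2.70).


Vol cement = 363 / (3.15 * 1000) = 0.115238 m3
Vol water = 159 / 1000 = 0.159 m3
Vol sand = 650 / (2.65 * 1000) = 0.245283 m3
Vol gravel = 1200 / (2.70 * 1000) = 0.444444 m3
Total solid + water volume = 0.963966 m3
Air = (1 - 0.963966) * 100 = 3.6%

3.6


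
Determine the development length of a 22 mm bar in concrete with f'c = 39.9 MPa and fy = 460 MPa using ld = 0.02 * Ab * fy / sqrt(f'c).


Ab = pi * 22^2 / 4 = 380.133 mm2
ld = 0.02 * 380.133 * 460 / sqrt(39.9)
= 553.7 mm

553.7


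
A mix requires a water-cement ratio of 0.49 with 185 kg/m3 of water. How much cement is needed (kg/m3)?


Cement = water / (w/c)
= 185 / 0.49
= 377.6 kg/m3

377.6


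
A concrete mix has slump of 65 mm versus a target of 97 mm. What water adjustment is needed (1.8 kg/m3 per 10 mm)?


Difference = 97 - 65 = 32 mm
Water adjustment = 32 * 1.8 / 10 = 5.8 kg/m3

5.8


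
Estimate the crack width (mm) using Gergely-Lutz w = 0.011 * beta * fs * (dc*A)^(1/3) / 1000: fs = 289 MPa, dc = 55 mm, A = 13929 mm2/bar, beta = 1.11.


w = 0.011 * beta * fs * (dc * A)^(1/3) / 1000
= 0.011 * 1.11 * 289 * (55 * 13929)^(1/3) / 1000
= 0.323 mm

0.323


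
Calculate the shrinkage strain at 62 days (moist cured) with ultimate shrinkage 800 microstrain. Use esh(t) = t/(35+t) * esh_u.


esh(62) = 62 / (35 + 62) * 800
= 62 / 97 * 800
= 511.3 microstrain

511.3


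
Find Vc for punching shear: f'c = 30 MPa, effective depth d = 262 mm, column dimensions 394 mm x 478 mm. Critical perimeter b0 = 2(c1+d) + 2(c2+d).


b0 = 2*(394 + 262) + 2*(478 + 262) = 2792 mm
Vc = 0.33 * sqrt(30) * 2792 * 262 / 1000
= 1322.18 kN

1322.18


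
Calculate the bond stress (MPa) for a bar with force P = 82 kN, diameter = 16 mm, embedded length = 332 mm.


u = P / (pi * db * ld)
= 82 * 1000 / (pi * 16 * 332)
= 4.914 MPa

4.914


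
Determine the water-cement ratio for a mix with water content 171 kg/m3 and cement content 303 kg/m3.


w/c = water / cement
w/c = 171 / 303 = 0.564

0.564


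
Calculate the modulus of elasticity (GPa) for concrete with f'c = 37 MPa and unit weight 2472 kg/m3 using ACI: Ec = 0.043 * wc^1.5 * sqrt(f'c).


Ec = 0.043 * 2472^1.5 * sqrt(37) / 1000
= 32.15 GPa

32.15


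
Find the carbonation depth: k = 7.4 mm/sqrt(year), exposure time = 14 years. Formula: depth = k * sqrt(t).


depth = k * sqrt(t)
= 7.4 * sqrt(14)
= 27.69 mm

27.69


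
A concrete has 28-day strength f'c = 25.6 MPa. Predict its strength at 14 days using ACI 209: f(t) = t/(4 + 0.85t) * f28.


f(14) = 14 / (4 + 0.85 * 14) * 25.6
= 14 / 15.9 * 25.6
= 22.54 MPa

22.54


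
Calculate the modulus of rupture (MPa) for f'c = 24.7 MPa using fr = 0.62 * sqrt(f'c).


fr = 0.62 * sqrt(24.7)
= 3.081 MPa

3.081


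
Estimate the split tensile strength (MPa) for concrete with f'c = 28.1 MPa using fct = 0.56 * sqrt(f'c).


fct = 0.56 * sqrt(28.1)
= 0.56 * 5.301
= 2.969 MPa

2.969


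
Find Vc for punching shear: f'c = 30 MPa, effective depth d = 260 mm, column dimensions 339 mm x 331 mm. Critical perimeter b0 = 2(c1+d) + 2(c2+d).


b0 = 2*(339 + 260) + 2*(331 + 260) = 2380 mm
Vc = 0.33 * sqrt(30) * 2380 * 260 / 1000
= 1118.47 kN

1118.47


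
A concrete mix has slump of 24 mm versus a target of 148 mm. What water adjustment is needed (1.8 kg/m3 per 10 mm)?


Difference = 148 - 24 = 124 mm
Water adjustment = 124 * 1.8 / 10 = 22.3 kg/m3

22.3


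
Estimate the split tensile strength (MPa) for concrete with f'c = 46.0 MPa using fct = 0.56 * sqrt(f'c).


fct = 0.56 * sqrt(46.0)
= 0.56 * 6.782
= 3.798 MPa

3.798


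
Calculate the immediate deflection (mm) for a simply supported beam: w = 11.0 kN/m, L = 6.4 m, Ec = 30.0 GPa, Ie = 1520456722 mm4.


Convert: L = 6.4 m = 6400 mm, Ec = 30.0 GPa = 30000 MPa
delta = 5 * 11.0 * 6400^4 / (384 * 30000 * 1520456722)
= 5.27 mm

5.27


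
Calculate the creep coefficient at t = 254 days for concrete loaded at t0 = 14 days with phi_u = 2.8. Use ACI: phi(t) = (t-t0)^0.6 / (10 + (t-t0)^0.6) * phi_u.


dt = 254 - 14 = 240
phi = 240^0.6 / (10 + 240^0.6) * 2.8
= 2.039

2.039


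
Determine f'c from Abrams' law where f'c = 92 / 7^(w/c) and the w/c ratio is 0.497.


f'c = 92 / 7^0.497
= 92 / 2.63
= 34.98 MPa

34.98


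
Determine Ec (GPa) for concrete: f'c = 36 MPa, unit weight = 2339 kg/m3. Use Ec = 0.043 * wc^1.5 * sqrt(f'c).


Ec = 0.043 * 2339^1.5 * sqrt(36) / 1000
= 29.19 GPa

29.19


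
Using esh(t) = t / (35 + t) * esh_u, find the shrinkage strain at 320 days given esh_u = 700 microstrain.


esh(320) = 320 / (35 + 320) * 700
= 320 / 355 * 700
= 631.0 microstrain

631.0


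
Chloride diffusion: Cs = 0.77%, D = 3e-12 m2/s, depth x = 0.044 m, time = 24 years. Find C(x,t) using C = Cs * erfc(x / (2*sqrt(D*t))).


t_seconds = 24 * 365.25 * 24 * 3600 = 757382400.0 s
arg = 0.044 / (2 * sqrt(3e-12 * 757382400.0))
= 0.4615
erfc(0.4615) = 0.5139
C = 0.77 * 0.5139 = 0.3957%

0.3957


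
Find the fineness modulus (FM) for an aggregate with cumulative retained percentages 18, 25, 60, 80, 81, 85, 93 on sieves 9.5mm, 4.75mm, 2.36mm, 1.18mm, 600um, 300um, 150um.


FM = sum(cumulative % retained) / 100
= 442 / 100
= 4.42

4.42


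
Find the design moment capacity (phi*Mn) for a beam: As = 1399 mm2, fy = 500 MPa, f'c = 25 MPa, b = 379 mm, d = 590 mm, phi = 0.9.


a = As * fy / (0.85 * f'c * b)
= 1399 * 500 / (0.85 * 25 * 379)
= 86.854 mm
Mn = As * fy * (d - a/2) / 10^6
= 382.3278 kN-m
phi*Mn = 0.9 * 382.3278 = 344.1 kN-m

344.1


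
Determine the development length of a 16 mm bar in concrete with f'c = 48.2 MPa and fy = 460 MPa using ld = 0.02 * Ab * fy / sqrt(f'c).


Ab = pi * 16^2 / 4 = 201.062 mm2
ld = 0.02 * 201.062 * 460 / sqrt(48.2)
= 266.4 mm

266.4


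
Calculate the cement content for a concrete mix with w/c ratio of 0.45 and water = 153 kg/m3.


Cement = water / (w/c)
= 153 / 0.45
= 340.0 kg/m3

340.0


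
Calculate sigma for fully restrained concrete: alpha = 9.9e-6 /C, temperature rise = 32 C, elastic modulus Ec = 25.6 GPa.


sigma = alpha * dT * Ec
= 9.9e-6 * 32 * 25.6 * 1000
= 8.11 MPa

8.11


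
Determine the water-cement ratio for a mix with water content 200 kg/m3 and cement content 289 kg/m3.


w/c = water / cement
w/c = 200 / 289 = 0.692

0.692


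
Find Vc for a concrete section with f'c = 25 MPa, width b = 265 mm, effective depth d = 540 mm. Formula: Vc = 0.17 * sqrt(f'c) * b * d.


Vc = 0.17 * sqrt(25) * 265 * 540 / 1000
= 121.64 kN

121.64


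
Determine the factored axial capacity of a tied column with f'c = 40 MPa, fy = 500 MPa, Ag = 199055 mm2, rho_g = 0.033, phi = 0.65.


Ast = rho * Ag = 0.033 * 199055 = 6568.815 mm2
phi*Pn = 0.65 * 0.80 * (0.85 * 40 * (199055 - 6568.815) + 500 * 6568.815) / 1000
= 5111.05 kN

5111.05


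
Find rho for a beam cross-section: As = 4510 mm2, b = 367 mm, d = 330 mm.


rho = As / (b * d)
= 4510 / (367 * 330)
= 0.0372

0.0372


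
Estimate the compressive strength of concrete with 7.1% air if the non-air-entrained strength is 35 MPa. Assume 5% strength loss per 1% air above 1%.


Strength loss = (7.1 - 1) * 5 = 30.5%
f'c = 35 * (1 - 30.5/100)
= 24.33 MPa

24.33


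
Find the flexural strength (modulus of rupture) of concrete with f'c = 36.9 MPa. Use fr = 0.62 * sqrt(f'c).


fr = 0.62 * sqrt(36.9)
= 3.766 MPa

3.766


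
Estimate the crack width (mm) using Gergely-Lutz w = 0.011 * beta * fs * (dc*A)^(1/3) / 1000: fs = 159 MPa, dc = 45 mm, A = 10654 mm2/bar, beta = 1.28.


w = 0.011 * beta * fs * (dc * A)^(1/3) / 1000
= 0.011 * 1.28 * 159 * (45 * 10654)^(1/3) / 1000
= 0.175 mm

0.175


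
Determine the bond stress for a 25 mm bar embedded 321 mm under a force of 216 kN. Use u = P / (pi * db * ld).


u = P / (pi * db * ld)
= 216 * 1000 / (pi * 25 * 321)
= 8.568 MPa

8.568


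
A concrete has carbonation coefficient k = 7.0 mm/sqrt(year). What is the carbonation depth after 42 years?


depth = k * sqrt(t)
= 7.0 * sqrt(42)
= 45.37 mm

45.37


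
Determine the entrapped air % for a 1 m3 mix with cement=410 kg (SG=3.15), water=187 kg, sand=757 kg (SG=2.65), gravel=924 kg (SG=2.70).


Vol cement = 410 / (3.15 * 1000) = 0.130159 m3
Vol water = 187 / 1000 = 0.187 m3
Vol sand = 757 / (2.65 * 1000) = 0.28566 m3
Vol gravel = 924 / (2.70 * 1000) = 0.342222 m3
Total solid + water volume = 0.945041 m3
Air = (1 - 0.945041) * 100 = 5.5%

5.5


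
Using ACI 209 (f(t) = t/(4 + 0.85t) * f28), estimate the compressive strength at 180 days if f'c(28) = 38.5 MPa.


f(180) = 180 / (4 + 0.85 * 180) * 38.5
= 180 / 157.0 * 38.5
= 44.14 MPa

44.14


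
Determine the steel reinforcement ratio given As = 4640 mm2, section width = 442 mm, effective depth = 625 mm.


rho = As / (b * d)
= 4640 / (442 * 625)
= 0.0168

0.0168


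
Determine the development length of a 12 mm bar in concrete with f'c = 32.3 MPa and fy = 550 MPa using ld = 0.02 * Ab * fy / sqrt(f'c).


Ab = pi * 12^2 / 4 = 113.097 mm2
ld = 0.02 * 113.097 * 550 / sqrt(32.3)
= 218.9 mm

218.9


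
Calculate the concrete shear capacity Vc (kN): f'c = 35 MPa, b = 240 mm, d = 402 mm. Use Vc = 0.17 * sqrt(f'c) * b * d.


Vc = 0.17 * sqrt(35) * 240 * 402 / 1000
= 97.03 kN

97.03


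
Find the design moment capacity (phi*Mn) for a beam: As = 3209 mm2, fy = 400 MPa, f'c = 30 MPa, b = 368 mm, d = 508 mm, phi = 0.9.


a = As * fy / (0.85 * f'c * b)
= 3209 * 400 / (0.85 * 30 * 368)
= 136.786 mm
Mn = As * fy * (d - a/2) / 10^6
= 564.2795 kN-m
phi*Mn = 0.9 * 564.2795 = 507.85 kN-m

507.85


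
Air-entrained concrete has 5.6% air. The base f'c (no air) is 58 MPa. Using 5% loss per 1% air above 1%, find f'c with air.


Strength loss = (5.6 - 1) * 5 = 23.0%
f'c = 58 * (1 - 23.0/100)
= 44.66 MPa

44.66


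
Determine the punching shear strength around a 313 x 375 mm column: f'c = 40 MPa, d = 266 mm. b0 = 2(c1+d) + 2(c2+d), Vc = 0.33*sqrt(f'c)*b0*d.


b0 = 2*(313 + 266) + 2*(375 + 266) = 2440 mm
Vc = 0.33 * sqrt(40) * 2440 * 266 / 1000
= 1354.61 kN

1354.61


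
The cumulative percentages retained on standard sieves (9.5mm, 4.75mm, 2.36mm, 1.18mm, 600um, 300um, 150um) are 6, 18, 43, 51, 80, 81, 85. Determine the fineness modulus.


FM = sum(cumulative % retained) / 100
= 364 / 100
= 3.64

3.64


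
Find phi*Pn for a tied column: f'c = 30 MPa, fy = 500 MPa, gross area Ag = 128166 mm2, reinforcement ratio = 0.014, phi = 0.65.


Ast = rho * Ag = 0.014 * 128166 = 1794.324 mm2
phi*Pn = 0.65 * 0.80 * (0.85 * 30 * (128166 - 1794.324) + 500 * 1794.324) / 1000
= 2142.21 kN

2142.21


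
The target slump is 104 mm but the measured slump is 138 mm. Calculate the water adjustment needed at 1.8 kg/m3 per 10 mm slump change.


Difference = 104 - 138 = -34 mm
Water adjustment = -34 * 1.8 / 10 = -6.1 kg/m3

-6.1


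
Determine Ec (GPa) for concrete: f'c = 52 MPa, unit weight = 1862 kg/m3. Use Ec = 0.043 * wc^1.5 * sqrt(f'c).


Ec = 0.043 * 1862^1.5 * sqrt(52) / 1000
= 24.91 GPa

24.91


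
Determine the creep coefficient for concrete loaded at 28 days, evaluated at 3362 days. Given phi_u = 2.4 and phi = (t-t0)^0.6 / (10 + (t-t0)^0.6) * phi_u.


dt = 3362 - 28 = 3334
phi = 3334^0.6 / (10 + 3334^0.6) * 2.4
= 2.229

2.229


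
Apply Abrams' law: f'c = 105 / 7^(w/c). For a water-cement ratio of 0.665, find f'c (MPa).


f'c = 105 / 7^0.665
= 105 / 3.647
= 28.79 MPa

28.79


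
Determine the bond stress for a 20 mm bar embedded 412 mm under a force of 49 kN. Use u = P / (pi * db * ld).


u = P / (pi * db * ld)
= 49 * 1000 / (pi * 20 * 412)
= 1.893 MPa

1.893


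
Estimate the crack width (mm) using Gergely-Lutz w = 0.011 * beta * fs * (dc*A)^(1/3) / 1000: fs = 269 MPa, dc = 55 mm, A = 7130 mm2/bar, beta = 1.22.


w = 0.011 * beta * fs * (dc * A)^(1/3) / 1000
= 0.011 * 1.22 * 269 * (55 * 7130)^(1/3) / 1000
= 0.264 mm

0.264


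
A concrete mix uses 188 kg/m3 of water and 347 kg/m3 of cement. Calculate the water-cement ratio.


w/c = water / cement
w/c = 188 / 347 = 0.542

0.542


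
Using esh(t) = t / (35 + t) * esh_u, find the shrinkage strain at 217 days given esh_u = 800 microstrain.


esh(217) = 217 / (35 + 217) * 800
= 217 / 252 * 800
= 688.9 microstrain

688.9


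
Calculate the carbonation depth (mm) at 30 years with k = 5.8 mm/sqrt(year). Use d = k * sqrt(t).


depth = k * sqrt(t)
= 5.8 * sqrt(30)
= 31.77 mm

31.77


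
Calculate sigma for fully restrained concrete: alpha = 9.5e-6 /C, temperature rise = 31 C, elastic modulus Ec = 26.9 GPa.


sigma = alpha * dT * Ec
= 9.5e-6 * 31 * 26.9 * 1000
= 7.922 MPa

7.922


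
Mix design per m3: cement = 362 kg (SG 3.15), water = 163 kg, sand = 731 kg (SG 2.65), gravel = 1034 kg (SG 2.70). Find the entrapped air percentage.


Vol cement = 362 / (3.15 * 1000) = 0.114921 m3
Vol water = 163 / 1000 = 0.163 m3
Vol sand = 731 / (2.65 * 1000) = 0.275849 m3
Vol gravel = 1034 / (2.70 * 1000) = 0.382963 m3
Total solid + water volume = 0.936733 m3
Air = (1 - 0.936733) * 100 = 6.33%

6.33


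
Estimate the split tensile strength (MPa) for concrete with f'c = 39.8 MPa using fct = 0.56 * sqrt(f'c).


fct = 0.56 * sqrt(39.8)
= 0.56 * 6.309
= 3.533 MPa

3.533


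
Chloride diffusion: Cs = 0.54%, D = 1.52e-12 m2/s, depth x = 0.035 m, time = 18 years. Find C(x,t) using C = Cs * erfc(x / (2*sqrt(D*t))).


t_seconds = 18 * 365.25 * 24 * 3600 = 568036800.0 s
arg = 0.035 / (2 * sqrt(1.52e-12 * 568036800.0))
= 0.5956
erfc(0.5956) = 0.3996
C = 0.54 * 0.3996 = 0.2158%

0.2158


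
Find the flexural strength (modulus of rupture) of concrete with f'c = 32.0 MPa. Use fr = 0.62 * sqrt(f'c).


fr = 0.62 * sqrt(32.0)
= 3.507 MPa

3.507


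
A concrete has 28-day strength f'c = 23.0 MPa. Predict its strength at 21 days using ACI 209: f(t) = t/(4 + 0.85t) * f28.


f(21) = 21 / (4 + 0.85 * 21) * 23.0
= 21 / 21.85 * 23.0
= 22.11 MPa

22.11


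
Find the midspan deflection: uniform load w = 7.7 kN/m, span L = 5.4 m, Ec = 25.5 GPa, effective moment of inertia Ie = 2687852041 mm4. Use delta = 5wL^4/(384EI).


Convert: L = 5.4 m = 5400 mm, Ec = 25.5 GPa = 25500 MPa
delta = 5 * 7.7 * 5400^4 / (384 * 25500 * 2687852041)
= 1.24 mm

1.24


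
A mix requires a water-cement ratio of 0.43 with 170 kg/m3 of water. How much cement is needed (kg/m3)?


Cement = water / (w/c)
= 170 / 0.43
= 395.3 kg/m3

395.3


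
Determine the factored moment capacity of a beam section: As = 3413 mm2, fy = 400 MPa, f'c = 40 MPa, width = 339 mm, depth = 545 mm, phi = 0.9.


a = As * fy / (0.85 * f'c * b)
= 3413 * 400 / (0.85 * 40 * 339)
= 118.4453 mm
Mn = As * fy * (d - a/2) / 10^6
= 663.1833 kN-m
phi*Mn = 0.9 * 663.1833 = 596.86 kN-m

596.86


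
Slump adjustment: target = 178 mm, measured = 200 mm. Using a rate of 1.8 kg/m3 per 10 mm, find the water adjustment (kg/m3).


Difference = 178 - 200 = -22 mm
Water adjustment = -22 * 1.8 / 10 = -4.0 kg/m3

-4.0


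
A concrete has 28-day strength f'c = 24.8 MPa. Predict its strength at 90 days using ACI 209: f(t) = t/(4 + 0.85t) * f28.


f(90) = 90 / (4 + 0.85 * 90) * 24.8
= 90 / 80.5 * 24.8
= 27.73 MPa

27.73


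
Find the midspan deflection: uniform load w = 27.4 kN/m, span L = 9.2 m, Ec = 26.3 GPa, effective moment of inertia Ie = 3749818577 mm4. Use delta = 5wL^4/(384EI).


Convert: L = 9.2 m = 9200 mm, Ec = 26.3 GPa = 26300 MPa
delta = 5 * 27.4 * 9200^4 / (384 * 26300 * 3749818577)
= 25.92 mm

25.92


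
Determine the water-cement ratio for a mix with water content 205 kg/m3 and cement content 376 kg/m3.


w/c = water / cement
w/c = 205 / 376 = 0.545

0.545


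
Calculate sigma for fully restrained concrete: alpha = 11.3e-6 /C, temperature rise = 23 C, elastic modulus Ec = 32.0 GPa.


sigma = alpha * dT * Ec
= 11.3e-6 * 23 * 32.0 * 1000
= 8.317 MPa

8.317


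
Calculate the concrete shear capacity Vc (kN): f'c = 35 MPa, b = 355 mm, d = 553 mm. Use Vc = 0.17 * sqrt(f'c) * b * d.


Vc = 0.17 * sqrt(35) * 355 * 553 / 1000
= 197.44 kN

197.44


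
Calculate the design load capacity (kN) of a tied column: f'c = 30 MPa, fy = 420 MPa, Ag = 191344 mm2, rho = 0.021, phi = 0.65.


Ast = rho * Ag = 0.021 * 191344 = 4018.224 mm2
phi*Pn = 0.65 * 0.80 * (0.85 * 30 * (191344 - 4018.224) + 420 * 4018.224) / 1000
= 3361.52 kN

3361.52


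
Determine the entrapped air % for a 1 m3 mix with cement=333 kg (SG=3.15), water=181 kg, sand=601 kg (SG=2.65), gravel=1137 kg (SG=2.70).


Vol cement = 333 / (3.15 * 1000) = 0.105714 m3
Vol water = 181 / 1000 = 0.181 m3
Vol sand = 601 / (2.65 * 1000) = 0.226792 m3
Vol gravel = 1137 / (2.70 * 1000) = 0.421111 m3
Total solid + water volume = 0.934618 m3
Air = (1 - 0.934618) * 100 = 6.54%

6.54


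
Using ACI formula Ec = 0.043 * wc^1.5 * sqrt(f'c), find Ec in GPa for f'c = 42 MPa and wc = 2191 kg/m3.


Ec = 0.043 * 2191^1.5 * sqrt(42) / 1000
= 28.58 GPa

28.58


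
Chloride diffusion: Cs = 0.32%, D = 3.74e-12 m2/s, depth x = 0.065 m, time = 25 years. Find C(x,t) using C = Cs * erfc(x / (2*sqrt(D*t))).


t_seconds = 25 * 365.25 * 24 * 3600 = 788940000.0 s
arg = 0.065 / (2 * sqrt(3.74e-12 * 788940000.0))
= 0.5983
erfc(0.5983) = 0.3975
C = 0.32 * 0.3975 = 0.1272%

0.1272


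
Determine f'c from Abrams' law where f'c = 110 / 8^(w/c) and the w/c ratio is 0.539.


f'c = 110 / 8^0.539
= 110 / 3.067
= 35.86 MPa

35.86


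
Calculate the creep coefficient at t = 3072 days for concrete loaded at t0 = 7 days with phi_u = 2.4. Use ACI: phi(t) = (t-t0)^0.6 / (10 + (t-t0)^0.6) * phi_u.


dt = 3072 - 7 = 3065
phi = 3065^0.6 / (10 + 3065^0.6) * 2.4
= 2.22

2.22


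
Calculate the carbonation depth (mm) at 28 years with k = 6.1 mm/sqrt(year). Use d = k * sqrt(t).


depth = k * sqrt(t)
= 6.1 * sqrt(28)
= 32.28 mm

32.28


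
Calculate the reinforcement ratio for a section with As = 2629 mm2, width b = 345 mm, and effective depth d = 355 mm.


rho = As / (b * d)
= 2629 / (345 * 355)
= 0.0215

0.0215


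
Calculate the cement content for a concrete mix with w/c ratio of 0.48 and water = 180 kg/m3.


Cement = water / (w/c)
= 180 / 0.48
= 375.0 kg/m3

375.0


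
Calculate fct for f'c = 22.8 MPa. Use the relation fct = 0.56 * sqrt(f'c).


fct = 0.56 * sqrt(22.8)
= 0.56 * 4.775
= 2.674 MPa

2.674


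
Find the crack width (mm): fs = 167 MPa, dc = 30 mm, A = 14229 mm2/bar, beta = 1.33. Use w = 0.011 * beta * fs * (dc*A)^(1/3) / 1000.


w = 0.011 * beta * fs * (dc * A)^(1/3) / 1000
= 0.011 * 1.33 * 167 * (30 * 14229)^(1/3) / 1000
= 0.184 mm

0.184


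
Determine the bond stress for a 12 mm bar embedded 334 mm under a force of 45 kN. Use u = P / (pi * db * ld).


u = P / (pi * db * ld)
= 45 * 1000 / (pi * 12 * 334)
= 3.574 MPa

3.574


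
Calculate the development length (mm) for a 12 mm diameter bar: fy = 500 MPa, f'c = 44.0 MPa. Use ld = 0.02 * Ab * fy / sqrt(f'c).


Ab = pi * 12^2 / 4 = 113.097 mm2
ld = 0.02 * 113.097 * 500 / sqrt(44.0)
= 170.5 mm

170.5


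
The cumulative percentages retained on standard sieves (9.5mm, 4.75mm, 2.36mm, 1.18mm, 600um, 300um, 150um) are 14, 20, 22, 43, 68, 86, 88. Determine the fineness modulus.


FM = sum(cumulative % retained) / 100
= 341 / 100
= 3.41

3.41


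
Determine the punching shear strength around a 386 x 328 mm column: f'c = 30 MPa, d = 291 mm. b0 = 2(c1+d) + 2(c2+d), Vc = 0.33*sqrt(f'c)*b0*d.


b0 = 2*(386 + 291) + 2*(328 + 291) = 2592 mm
Vc = 0.33 * sqrt(30) * 2592 * 291 / 1000
= 1363.33 kN

1363.33


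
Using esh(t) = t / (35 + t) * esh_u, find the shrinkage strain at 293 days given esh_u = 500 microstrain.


esh(293) = 293 / (35 + 293) * 500
= 293 / 328 * 500
= 446.6 microstrain

446.6


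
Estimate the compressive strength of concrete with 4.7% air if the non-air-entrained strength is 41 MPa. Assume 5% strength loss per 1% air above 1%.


Strength loss = (4.7 - 1) * 5 = 18.5%
f'c = 41 * (1 - 18.5/100)
= 33.41 MPa

33.41


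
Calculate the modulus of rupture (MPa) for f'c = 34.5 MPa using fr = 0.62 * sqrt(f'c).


fr = 0.62 * sqrt(34.5)
= 3.642 MPa

3.642


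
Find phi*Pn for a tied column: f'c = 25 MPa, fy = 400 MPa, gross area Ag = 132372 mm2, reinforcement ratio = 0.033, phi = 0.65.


Ast = rho * Ag = 0.033 * 132372 = 4368.276 mm2
phi*Pn = 0.65 * 0.80 * (0.85 * 25 * (132372 - 4368.276) + 400 * 4368.276) / 1000
= 2323.04 kN

2323.04


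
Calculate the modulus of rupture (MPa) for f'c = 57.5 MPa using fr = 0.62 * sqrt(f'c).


fr = 0.62 * sqrt(57.5)
= 4.701 MPa

4.701


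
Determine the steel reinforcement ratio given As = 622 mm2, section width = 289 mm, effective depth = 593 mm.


rho = As / (b * d)
= 622 / (289 * 593)
= 0.0036

0.0036


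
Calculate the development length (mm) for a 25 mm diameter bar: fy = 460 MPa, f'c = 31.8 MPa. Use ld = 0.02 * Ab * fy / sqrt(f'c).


Ab = pi * 25^2 / 4 = 490.874 mm2
ld = 0.02 * 490.874 * 460 / sqrt(31.8)
= 800.8 mm

800.8


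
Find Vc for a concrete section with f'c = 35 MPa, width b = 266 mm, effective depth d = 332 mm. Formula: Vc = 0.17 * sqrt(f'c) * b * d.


Vc = 0.17 * sqrt(35) * 266 * 332 / 1000
= 88.82 kN

88.82


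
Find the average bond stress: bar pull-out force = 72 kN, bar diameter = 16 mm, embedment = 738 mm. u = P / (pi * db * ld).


u = P / (pi * db * ld)
= 72 * 1000 / (pi * 16 * 738)
= 1.941 MPa

1.941


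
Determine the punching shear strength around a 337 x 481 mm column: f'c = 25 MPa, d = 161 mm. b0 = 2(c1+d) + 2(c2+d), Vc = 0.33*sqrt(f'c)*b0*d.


b0 = 2*(337 + 161) + 2*(481 + 161) = 2280 mm
Vc = 0.33 * sqrt(25) * 2280 * 161 / 1000
= 605.68 kN

605.68


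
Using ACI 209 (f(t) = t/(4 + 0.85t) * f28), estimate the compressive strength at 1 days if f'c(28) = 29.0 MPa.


f(1) = 1 / (4 + 0.85 * 1) * 29.0
= 1 / 4.85 * 29.0
= 5.98 MPa

5.98


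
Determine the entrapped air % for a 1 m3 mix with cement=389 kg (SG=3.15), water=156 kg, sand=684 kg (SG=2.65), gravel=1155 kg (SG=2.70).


Vol cement = 389 / (3.15 * 1000) = 0.123492 m3
Vol water = 156 / 1000 = 0.156 m3
Vol sand = 684 / (2.65 * 1000) = 0.258113 m3
Vol gravel = 1155 / (2.70 * 1000) = 0.427778 m3
Total solid + water volume = 0.965383 m3
Air = (1 - 0.965383) * 100 = 3.46%

3.46


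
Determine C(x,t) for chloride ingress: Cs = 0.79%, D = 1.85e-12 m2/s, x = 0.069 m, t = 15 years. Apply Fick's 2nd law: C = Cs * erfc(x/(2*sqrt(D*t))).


t_seconds = 15 * 365.25 * 24 * 3600 = 473364000.0 s
arg = 0.069 / (2 * sqrt(1.85e-12 * 473364000.0))
= 1.1658
erfc(1.1658) = 0.0992
C = 0.79 * 0.0992 = 0.0784%

0.0784


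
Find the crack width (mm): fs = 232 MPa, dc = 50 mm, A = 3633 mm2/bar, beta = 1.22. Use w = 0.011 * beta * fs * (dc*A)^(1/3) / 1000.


w = 0.011 * beta * fs * (dc * A)^(1/3) / 1000
= 0.011 * 1.22 * 232 * (50 * 3633)^(1/3) / 1000
= 0.176 mm

0.176


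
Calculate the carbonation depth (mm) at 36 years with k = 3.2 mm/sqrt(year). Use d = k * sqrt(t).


depth = k * sqrt(t)
= 3.2 * sqrt(36)
= 19.2 mm

19.2


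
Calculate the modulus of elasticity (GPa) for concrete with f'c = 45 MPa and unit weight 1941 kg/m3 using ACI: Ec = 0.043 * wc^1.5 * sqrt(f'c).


Ec = 0.043 * 1941^1.5 * sqrt(45) / 1000
= 24.67 GPa

24.67


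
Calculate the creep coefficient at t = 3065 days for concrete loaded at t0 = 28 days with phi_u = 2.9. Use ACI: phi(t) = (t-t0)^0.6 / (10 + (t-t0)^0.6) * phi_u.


dt = 3065 - 28 = 3037
phi = 3037^0.6 / (10 + 3037^0.6) * 2.9
= 2.682

2.682


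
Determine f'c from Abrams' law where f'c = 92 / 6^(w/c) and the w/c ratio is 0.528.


f'c = 92 / 6^0.528
= 92 / 2.576
= 35.72 MPa

35.72


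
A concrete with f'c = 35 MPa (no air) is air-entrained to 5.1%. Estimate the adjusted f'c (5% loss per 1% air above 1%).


Strength loss = (5.1 - 1) * 5 = 20.5%
f'c = 35 * (1 - 20.5/100)
= 27.83 MPa

27.83


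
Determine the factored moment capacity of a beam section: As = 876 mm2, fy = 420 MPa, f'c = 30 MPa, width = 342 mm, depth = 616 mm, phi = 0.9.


a = As * fy / (0.85 * f'c * b)
= 876 * 420 / (0.85 * 30 * 342)
= 42.1878 mm
Mn = As * fy * (d - a/2) / 10^6
= 218.8778 kN-m
phi*Mn = 0.9 * 218.8778 = 196.99 kN-m

196.99


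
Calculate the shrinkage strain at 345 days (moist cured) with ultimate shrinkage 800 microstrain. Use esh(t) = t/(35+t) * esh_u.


esh(345) = 345 / (35 + 345) * 800
= 345 / 380 * 800
= 726.3 microstrain

726.3


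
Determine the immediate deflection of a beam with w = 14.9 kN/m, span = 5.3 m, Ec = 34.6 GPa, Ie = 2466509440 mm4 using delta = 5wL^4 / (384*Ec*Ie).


Convert: L = 5.3 m = 5300 mm, Ec = 34.6 GPa = 34600 MPa
delta = 5 * 14.9 * 5300^4 / (384 * 34600 * 2466509440)
= 1.79 mm

1.79


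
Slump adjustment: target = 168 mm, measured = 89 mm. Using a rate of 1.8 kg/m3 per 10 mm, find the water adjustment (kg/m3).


Difference = 168 - 89 = 79 mm
Water adjustment = 79 * 1.8 / 10 = 14.2 kg/m3

14.2


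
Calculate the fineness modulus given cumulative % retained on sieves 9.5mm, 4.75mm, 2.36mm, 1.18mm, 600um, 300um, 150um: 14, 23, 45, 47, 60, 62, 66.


FM = sum(cumulative % retained) / 100
= 317 / 100
= 3.17

3.17


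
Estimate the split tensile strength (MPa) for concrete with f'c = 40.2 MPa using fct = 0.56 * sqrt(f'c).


fct = 0.56 * sqrt(40.2)
= 0.56 * 6.34
= 3.551 MPa

3.551


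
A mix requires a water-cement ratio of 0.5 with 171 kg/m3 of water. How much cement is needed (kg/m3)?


Cement = water / (w/c)
= 171 / 0.5
= 342.0 kg/m3

342.0


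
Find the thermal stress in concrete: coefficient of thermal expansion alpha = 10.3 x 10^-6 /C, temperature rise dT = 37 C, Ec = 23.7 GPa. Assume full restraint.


sigma = alpha * dT * Ec
= 10.3e-6 * 37 * 23.7 * 1000
= 9.032 MPa

9.032


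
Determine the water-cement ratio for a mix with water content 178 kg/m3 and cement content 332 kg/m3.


w/c = water / cement
w/c = 178 / 332 = 0.536

0.536


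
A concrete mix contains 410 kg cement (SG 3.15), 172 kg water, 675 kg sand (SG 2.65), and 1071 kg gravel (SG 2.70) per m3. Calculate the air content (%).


Vol cement = 410 / (3.15 * 1000) = 0.130159 m3
Vol water = 172 / 1000 = 0.172 m3
Vol sand = 675 / (2.65 * 1000) = 0.254717 m3
Vol gravel = 1071 / (2.70 * 1000) = 0.396667 m3
Total solid + water volume = 0.953542 m3
Air = (1 - 0.953542) * 100 = 4.65%

4.65


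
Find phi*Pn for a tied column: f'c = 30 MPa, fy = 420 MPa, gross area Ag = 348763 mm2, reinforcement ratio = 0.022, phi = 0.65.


Ast = rho * Ag = 0.022 * 348763 = 7672.786 mm2
phi*Pn = 0.65 * 0.80 * (0.85 * 30 * (348763 - 7672.786) + 420 * 7672.786) / 1000
= 6198.59 kN

6198.59


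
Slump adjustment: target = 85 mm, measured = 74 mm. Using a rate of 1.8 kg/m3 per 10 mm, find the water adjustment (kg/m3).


Difference = 85 - 74 = 11 mm
Water adjustment = 11 * 1.8 / 10 = 2.0 kg/m3

2.0


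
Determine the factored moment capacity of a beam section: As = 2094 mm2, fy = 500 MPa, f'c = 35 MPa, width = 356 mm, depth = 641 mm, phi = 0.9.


a = As * fy / (0.85 * f'c * b)
= 2094 * 500 / (0.85 * 35 * 356)
= 98.8575 mm
Mn = As * fy * (d - a/2) / 10^6
= 619.3751 kN-m
phi*Mn = 0.9 * 619.3751 = 557.44 kN-m

557.44


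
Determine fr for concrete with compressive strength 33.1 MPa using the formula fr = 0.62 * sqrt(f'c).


fr = 0.62 * sqrt(33.1)
= 3.567 MPa

3.567


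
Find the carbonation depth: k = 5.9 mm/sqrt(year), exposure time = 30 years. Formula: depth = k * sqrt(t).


depth = k * sqrt(t)
= 5.9 * sqrt(30)
= 32.32 mm

32.32


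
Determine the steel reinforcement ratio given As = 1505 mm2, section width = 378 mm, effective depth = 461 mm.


rho = As / (b * d)
= 1505 / (378 * 461)
= 0.0086

0.0086


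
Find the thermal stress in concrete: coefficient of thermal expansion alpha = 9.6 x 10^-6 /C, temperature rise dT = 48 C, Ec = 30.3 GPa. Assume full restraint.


sigma = alpha * dT * Ec
= 9.6e-6 * 48 * 30.3 * 1000
= 13.962 MPa

13.962


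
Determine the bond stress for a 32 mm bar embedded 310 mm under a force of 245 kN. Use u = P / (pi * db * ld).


u = P / (pi * db * ld)
= 245 * 1000 / (pi * 32 * 310)
= 7.861 MPa

7.861


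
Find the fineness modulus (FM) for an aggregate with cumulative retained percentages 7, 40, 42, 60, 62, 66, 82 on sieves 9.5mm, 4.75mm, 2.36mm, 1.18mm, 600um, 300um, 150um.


FM = sum(cumulative % retained) / 100
= 359 / 100
= 3.59

3.59


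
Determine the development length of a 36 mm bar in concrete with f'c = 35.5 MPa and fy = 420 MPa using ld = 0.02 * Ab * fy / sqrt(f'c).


Ab = pi * 36^2 / 4 = 1017.876 mm2
ld = 0.02 * 1017.876 * 420 / sqrt(35.5)
= 1435.0 mm

1435.0


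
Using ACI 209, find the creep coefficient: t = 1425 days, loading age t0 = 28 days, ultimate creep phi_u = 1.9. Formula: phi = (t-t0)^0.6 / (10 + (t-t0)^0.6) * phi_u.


dt = 1425 - 28 = 1397
phi = 1397^0.6 / (10 + 1397^0.6) * 1.9
= 1.682

1.682


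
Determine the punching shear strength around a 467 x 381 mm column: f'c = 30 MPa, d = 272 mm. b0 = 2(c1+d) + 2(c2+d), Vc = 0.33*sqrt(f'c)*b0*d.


b0 = 2*(467 + 272) + 2*(381 + 272) = 2784 mm
Vc = 0.33 * sqrt(30) * 2784 * 272 / 1000
= 1368.71 kN

1368.71


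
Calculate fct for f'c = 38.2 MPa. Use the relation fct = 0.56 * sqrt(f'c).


fct = 0.56 * sqrt(38.2)
= 0.56 * 6.181
= 3.461 MPa

3.461


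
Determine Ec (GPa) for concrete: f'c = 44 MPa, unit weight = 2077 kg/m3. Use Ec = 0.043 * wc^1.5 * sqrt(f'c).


Ec = 0.043 * 2077^1.5 * sqrt(44) / 1000
= 27.0 GPa

27.0


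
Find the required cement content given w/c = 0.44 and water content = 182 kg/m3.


Cement = water / (w/c)
= 182 / 0.44
= 413.6 kg/m3

413.6


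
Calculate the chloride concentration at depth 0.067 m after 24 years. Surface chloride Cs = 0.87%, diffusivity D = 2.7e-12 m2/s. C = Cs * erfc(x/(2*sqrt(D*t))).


t_seconds = 24 * 365.25 * 24 * 3600 = 757382400.0 s
arg = 0.067 / (2 * sqrt(2.7e-12 * 757382400.0))
= 0.7408
erfc(0.7408) = 0.2948
C = 0.87 * 0.2948 = 0.2565%

0.2565


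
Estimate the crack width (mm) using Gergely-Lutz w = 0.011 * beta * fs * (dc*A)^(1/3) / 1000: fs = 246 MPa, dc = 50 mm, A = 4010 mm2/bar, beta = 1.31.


w = 0.011 * beta * fs * (dc * A)^(1/3) / 1000
= 0.011 * 1.31 * 246 * (50 * 4010)^(1/3) / 1000
= 0.207 mm

0.207


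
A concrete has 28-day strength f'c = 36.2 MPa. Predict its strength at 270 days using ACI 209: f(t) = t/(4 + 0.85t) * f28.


f(270) = 270 / (4 + 0.85 * 270) * 36.2
= 270 / 233.5 * 36.2
= 41.86 MPa

41.86


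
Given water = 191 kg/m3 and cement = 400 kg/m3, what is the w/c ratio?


w/c = water / cement
w/c = 191 / 400 = 0.477

0.477
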